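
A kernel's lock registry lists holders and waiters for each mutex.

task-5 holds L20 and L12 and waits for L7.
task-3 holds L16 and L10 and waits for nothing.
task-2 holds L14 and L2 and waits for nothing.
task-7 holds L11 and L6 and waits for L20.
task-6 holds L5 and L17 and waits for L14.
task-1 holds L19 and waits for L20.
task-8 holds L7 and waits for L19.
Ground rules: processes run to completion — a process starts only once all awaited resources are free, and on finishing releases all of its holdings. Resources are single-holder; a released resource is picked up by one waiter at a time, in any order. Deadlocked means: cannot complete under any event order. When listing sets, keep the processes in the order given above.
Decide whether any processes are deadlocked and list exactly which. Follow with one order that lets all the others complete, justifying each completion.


Deadlocked: task-5, task-7, task-1 and task-8.
Key observation: the wait chain closes on itself along task-5 -> task-8 -> task-1 -> task-5; task-7 waits into the deadlock from upstream.
The rest can finish in the order task-2, task-3, task-6.
Step-by-step check:
  task-2 waits on nothing -> runs at once and releases L14 and L2
  task-3 waits on nothing -> runs at once and releases L16 and L10
  task-6 waits on L14 — all released -> runs and releases L5 and L17


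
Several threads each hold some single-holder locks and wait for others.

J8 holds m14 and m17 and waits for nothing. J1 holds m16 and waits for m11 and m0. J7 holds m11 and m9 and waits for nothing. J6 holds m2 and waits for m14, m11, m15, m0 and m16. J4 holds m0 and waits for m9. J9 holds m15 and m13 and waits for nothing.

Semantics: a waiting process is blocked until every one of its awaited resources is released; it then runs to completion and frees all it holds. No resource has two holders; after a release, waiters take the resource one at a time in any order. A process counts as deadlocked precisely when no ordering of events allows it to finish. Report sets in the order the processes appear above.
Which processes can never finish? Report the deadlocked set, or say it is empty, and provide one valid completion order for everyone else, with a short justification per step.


No process is deadlocked.
Key observation: no waiting chain loops back on itself — every chain ends at a process that waits on nothing, so everyone eventually runs.
One completion order for the rest: J8, J7, J9, J4, J1, J6.
Step-by-step check:
  run J8 (it waits on nothing); releases m14 and m17
  run J7 (it waits on nothing); releases m11 and m9
  run J9 (it waits on nothing); releases m15 and m13
  J4 waits on m9 — all released -> runs and releases m0
  J1 waits on m11 and m0 — all released -> runs and releases m16
  J6 waits on m14, m11, m15, m0 and m16 — all released -> runs and releases m2


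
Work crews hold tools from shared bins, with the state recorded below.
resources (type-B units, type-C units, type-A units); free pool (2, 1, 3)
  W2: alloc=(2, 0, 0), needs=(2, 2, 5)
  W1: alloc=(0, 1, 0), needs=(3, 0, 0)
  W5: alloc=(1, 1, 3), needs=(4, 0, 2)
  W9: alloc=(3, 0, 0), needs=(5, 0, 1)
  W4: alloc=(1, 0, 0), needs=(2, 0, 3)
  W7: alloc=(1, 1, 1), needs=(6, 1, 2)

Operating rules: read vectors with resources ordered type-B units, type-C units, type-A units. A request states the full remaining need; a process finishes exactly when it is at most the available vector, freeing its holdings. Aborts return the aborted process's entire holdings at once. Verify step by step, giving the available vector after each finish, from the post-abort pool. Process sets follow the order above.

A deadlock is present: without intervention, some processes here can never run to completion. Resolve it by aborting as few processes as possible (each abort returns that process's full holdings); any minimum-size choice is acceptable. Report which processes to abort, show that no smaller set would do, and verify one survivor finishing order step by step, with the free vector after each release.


The answer: abort W5.
Key observation: the returned (1, 1, 3) from W5 is what brings W2 — unrunnable before, under any order — into play at step 2.
Why nothing smaller works: aborting no one leaves the state deadlocked as given.
The survivors complete as W4, W2, W9, W7, W1. Check, step by step (starting from the post-abort pool):
  pool = (3, 2, 6)
  W4 needs (2, 0, 3) <= (3, 2, 6) -> finishes; pool += (1, 0, 0) = (4, 2, 6)
  W2 needs (2, 2, 5) <= (4, 2, 6) -> finishes; pool += (2, 0, 0) = (6, 2, 6)
  W9 needs (5, 0, 1) <= (6, 2, 6) -> finishes; pool += (3, 0, 0) = (9, 2, 6)
  W7 needs (6, 1, 2) <= (9, 2, 6) -> finishes; pool += (1, 1, 1) = (10, 3, 7)
  W1 needs (3, 0, 0) <= (10, 3, 7) -> finishes; pool += (0, 1, 0) = (10, 4, 7)


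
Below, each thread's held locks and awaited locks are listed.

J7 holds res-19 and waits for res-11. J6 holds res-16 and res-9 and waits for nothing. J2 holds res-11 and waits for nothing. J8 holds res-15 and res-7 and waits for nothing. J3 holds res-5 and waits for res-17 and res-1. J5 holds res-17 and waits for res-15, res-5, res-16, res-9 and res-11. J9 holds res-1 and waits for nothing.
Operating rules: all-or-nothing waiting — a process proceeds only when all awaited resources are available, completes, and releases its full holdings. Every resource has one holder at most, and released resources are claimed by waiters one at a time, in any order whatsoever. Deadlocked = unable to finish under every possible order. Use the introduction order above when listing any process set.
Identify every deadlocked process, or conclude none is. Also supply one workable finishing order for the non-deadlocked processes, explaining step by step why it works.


The deadlocked set is J3 and J5.
Key observation: the cycle J3 -> J5 -> J3 can never break — each member waits on the next; no other process is dragged down with it.
The rest can finish in the order J9, J2, J6, J7, J8.
Step-by-step check:
  J9: no waits; runs immediately, freeing res-1
  J2: no waits; runs immediately, freeing res-11
  J6: no waits; runs immediately, freeing res-16 and res-9
  run J7 (all its waits — res-11 — are resolved); releases res-19
  J8: no waits; runs immediately, freeing res-15 and res-7


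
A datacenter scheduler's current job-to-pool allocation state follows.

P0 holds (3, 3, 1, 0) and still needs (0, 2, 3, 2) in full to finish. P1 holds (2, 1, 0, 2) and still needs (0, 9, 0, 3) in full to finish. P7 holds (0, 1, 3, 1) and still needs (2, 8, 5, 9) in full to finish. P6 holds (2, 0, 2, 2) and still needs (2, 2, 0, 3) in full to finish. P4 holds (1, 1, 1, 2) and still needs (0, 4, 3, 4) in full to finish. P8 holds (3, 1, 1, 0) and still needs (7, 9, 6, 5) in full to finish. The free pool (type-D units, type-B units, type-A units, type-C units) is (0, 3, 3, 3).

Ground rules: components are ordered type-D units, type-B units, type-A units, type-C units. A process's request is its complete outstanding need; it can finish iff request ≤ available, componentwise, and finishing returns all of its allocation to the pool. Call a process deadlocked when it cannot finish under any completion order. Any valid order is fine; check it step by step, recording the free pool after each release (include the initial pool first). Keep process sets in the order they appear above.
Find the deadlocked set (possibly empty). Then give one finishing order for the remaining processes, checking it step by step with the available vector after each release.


Deadlocked set: P1, P7 and P8.
Key observation: the wall is type-B units: completing P0, P6, P4 brings the pool only to (6, 7, 7, 7), and all the rest need more.
A valid finishing order for the others: P0, P6, P4. Verifying each step:
  pool = (0, 3, 3, 3)
  P0: need (0, 2, 3, 2) fits (0, 3, 3, 3); releases (3, 3, 1, 0), pool now (3, 6, 4, 3)
  P6: need (2, 2, 0, 3) fits (3, 6, 4, 3); releases (2, 0, 2, 2), pool now (5, 6, 6, 5)
  P4: need (0, 4, 3, 4) fits (5, 6, 6, 5); releases (1, 1, 1, 2), pool now (6, 7, 7, 7)
The blocked processes can never fit:
  blocked: P1 wants (0, 9, 0, 3), pool (6, 7, 7, 7) — not enough type-B units
  blocked: P7 wants (2, 8, 5, 9), pool (6, 7, 7, 7) — not enough type-B units and type-C units
  blocked: P8 wants (7, 9, 6, 5), pool (6, 7, 7, 7) — not enough type-D units and type-B units


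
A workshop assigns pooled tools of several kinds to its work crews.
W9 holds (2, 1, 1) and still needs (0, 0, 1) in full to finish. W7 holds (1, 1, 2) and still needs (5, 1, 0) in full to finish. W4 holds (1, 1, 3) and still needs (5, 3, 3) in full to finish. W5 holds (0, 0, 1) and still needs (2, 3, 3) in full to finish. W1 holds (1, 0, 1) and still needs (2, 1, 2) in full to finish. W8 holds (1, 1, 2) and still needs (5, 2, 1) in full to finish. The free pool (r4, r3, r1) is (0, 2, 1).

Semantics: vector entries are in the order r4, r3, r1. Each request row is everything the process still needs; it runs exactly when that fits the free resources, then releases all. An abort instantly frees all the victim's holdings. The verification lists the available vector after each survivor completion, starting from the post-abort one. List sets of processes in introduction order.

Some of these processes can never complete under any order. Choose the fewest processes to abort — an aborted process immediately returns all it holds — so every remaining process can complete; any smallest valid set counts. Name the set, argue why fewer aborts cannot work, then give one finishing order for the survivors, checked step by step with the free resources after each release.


Minimum abort set: W7 and W8.
Key observation: the deadlocked W4 becomes finishable only because W7 and W8 released (2, 2, 4); it completes at step 4 below.
Minimality, checking each single-abort alternative: W9 alone leaves W7 blocked (short on r4); W7 alone leaves W4 blocked (short on r4); W4 alone leaves W7 blocked (short on r4); W5 alone leaves W7 blocked (short on r4); W1 alone leaves W7 blocked (short on r4); W8 alone leaves W7 blocked (short on r4).
One survivor order: W1, W9, W5, W4. Step-by-step check (post-abort pool first):
  pool = (2, 4, 5)
  W1: need (2, 1, 2) fits (2, 4, 5); releases (1, 0, 1), pool now (3, 4, 6)
  W9: need (0, 0, 1) fits (3, 4, 6); releases (2, 1, 1), pool now (5, 5, 7)
  W5: need (2, 3, 3) fits (5, 5, 7); releases (0, 0, 1), pool now (5, 5, 8)
  W4: need (5, 3, 3) fits (5, 5, 8); releases (1, 1, 3), pool now (6, 6, 11)


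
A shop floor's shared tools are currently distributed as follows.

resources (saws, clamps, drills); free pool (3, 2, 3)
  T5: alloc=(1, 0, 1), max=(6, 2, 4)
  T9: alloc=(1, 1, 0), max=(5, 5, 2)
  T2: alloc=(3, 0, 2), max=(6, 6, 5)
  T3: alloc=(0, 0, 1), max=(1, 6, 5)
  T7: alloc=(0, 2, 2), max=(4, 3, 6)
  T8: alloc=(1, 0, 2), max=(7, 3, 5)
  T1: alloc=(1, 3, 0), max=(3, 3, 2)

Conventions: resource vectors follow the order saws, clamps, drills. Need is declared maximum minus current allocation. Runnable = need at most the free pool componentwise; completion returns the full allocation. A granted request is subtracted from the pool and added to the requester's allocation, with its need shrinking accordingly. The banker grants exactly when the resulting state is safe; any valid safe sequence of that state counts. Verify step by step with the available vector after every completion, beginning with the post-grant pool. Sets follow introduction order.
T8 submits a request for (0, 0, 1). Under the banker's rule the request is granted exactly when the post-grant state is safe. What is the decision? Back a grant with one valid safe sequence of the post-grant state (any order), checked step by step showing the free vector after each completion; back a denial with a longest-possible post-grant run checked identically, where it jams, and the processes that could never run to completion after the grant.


DENY: after the grant no complete ordering would exist.
Key observation: after T1, T9 the pool peaks at (5, 6, 2), and each blocked process is short somewhere: T5 on drills; T2 on drills; T3 on drills; T7 on drills; T8 on saws.
On the post-grant state, T1, T9 is a maximal run — nothing extends it. Step-by-step check:
  pool = (3, 2, 2)
  T1: need (2, 0, 2) fits (3, 2, 2); releases (1, 3, 0), pool now (4, 5, 2)
  T9: need (4, 4, 2) fits (4, 5, 2); releases (1, 1, 0), pool now (5, 6, 2)
  blocked: T5 wants (5, 2, 3), pool (5, 6, 2) — not enough drills
  blocked: T2 wants (3, 6, 3), pool (5, 6, 2) — not enough drills
  blocked: T3 wants (1, 6, 4), pool (5, 6, 2) — not enough drills
  blocked: T7 wants (4, 1, 4), pool (5, 6, 2) — not enough drills
  blocked: T8 wants (6, 3, 2), pool (5, 6, 2) — not enough saws
Had the request been granted, T5, T2, T3, T7 and T8 could never finish.


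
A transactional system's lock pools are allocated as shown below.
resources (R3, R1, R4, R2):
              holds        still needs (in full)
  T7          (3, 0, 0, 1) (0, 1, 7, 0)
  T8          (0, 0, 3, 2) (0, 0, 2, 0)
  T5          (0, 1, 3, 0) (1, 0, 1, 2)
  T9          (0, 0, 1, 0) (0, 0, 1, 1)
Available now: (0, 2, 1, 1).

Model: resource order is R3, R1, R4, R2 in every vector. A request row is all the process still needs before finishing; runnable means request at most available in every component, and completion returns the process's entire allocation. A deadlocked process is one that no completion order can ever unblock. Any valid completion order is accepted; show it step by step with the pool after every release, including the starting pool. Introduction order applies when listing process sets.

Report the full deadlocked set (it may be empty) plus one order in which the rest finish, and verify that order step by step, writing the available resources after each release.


Deadlocked: T7 and T5.
Key observation: after T9, T8 the pool peaks at (0, 2, 5, 3), and each blocked process is short somewhere: T7 on R4; T5 on R3.
A valid finishing order for the others: T9, T8. Walking it through:
  pool = (0, 2, 1, 1)
  T9 needs (0, 0, 1, 1) <= (0, 2, 1, 1) -> finishes; pool += (0, 0, 1, 0) = (0, 2, 2, 1)
  T8 needs (0, 0, 2, 0) <= (0, 2, 2, 1) -> finishes; pool += (0, 0, 3, 2) = (0, 2, 5, 3)
None of the blocked processes ever fits:
  T7 still needs (0, 1, 7, 0) but only (0, 2, 5, 3) is free — short on R4
  T5 still needs (1, 0, 1, 2) but only (0, 2, 5, 3) is free — short on R3


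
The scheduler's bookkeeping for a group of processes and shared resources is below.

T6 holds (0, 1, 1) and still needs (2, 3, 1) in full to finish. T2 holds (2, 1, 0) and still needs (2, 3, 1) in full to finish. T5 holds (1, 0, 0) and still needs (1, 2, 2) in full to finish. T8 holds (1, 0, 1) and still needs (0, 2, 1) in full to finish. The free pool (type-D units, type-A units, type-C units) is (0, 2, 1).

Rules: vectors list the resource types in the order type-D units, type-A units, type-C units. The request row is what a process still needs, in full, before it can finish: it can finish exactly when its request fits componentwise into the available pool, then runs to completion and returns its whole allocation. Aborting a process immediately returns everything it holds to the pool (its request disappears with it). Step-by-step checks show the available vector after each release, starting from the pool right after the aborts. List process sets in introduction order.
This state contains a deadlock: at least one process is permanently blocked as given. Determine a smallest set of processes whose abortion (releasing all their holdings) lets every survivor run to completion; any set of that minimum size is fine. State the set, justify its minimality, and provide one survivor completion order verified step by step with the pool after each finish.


Minimum abort set: T2.
Key observation: aborting T2 returns (2, 1, 0), and T6 — hopeless before — runs at step 3 with the returned capacity in the pool.
Why nothing smaller works: aborting no one leaves the state deadlocked as given.
One survivor order: T8, T5, T6. Check, step by step (post-abort pool first):
  pool = (2, 3, 1)
  T8 needs (0, 2, 1) <= (2, 3, 1) -> finishes; pool += (1, 0, 1) = (3, 3, 2)
  T5 needs (1, 2, 2) <= (3, 3, 2) -> finishes; pool += (1, 0, 0) = (4, 3, 2)
  T6 needs (2, 3, 1) <= (4, 3, 2) -> finishes; pool += (0, 1, 1) = (4, 4, 3)


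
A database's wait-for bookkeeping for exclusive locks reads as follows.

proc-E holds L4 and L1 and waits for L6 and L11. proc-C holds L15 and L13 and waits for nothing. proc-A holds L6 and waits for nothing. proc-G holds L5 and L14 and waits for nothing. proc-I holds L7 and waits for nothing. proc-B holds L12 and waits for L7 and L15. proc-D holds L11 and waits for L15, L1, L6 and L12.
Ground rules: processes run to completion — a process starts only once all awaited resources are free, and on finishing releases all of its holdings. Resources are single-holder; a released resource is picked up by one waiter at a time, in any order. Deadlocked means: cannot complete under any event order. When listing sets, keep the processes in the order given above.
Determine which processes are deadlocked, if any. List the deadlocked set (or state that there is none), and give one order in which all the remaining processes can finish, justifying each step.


Deadlocked set: proc-E and proc-D.
Key observation: nobody on the ring proc-E -> proc-D -> proc-E can start until another member finishes, which never happens; no other process is dragged down with it.
One completion order for the rest: proc-I, proc-A, proc-C, proc-G, proc-B.
Walking it through:
  proc-I: no waits; runs immediately, freeing L7
  proc-A: no waits; runs immediately, freeing L6
  proc-C: no waits; runs immediately, freeing L15 and L13
  proc-G: no waits; runs immediately, freeing L5 and L14
  proc-B waits on L7 and L15 — all released -> runs and releases L12


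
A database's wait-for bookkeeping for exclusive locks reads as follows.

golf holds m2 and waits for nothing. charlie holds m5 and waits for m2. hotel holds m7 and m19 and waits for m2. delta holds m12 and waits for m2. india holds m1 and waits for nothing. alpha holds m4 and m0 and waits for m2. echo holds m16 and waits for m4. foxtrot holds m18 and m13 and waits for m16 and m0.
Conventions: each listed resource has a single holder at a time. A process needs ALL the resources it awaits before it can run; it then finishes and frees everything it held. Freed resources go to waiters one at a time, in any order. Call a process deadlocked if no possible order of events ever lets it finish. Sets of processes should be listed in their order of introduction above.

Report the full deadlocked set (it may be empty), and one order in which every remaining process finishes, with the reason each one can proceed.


Nothing here is deadlocked.
Key observation: every chain of waits terminates; starting from the processes that wait on nothing, all the rest unlock in turn.
A valid finishing order for the others: golf, alpha, charlie, india, echo, hotel, foxtrot, delta.
Check, step by step:
  golf: no waits; runs immediately, freeing m2
  run alpha (all its waits — m2 — are resolved); releases m4 and m0
  run charlie (all its waits — m2 — are resolved); releases m5
  india: no waits; runs immediately, freeing m1
  run echo (all its waits — m4 — are resolved); releases m16
  run hotel (all its waits — m2 — are resolved); releases m7 and m19
  run foxtrot (all its waits — m16 and m0 — are resolved); releases m18 and m13
  run delta (all its waits — m2 — are resolved); releases m12


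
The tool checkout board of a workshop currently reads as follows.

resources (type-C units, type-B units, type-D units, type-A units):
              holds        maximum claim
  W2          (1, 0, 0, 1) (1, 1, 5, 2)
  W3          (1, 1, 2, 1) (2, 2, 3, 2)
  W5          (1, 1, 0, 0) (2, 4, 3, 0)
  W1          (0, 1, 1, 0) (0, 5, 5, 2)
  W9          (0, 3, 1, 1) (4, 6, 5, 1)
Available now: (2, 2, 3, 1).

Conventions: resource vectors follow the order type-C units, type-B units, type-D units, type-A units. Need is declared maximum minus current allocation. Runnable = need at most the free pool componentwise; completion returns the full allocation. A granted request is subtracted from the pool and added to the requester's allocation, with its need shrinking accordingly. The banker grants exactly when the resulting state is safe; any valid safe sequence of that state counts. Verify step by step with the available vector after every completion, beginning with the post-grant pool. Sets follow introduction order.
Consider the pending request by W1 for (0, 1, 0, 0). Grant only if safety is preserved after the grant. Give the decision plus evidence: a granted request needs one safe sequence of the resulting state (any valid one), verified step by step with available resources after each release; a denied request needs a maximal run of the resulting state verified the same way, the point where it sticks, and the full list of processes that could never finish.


DENY. Granting would leave the state unsafe.
Key observation: even finishing W3, W2 leaves just (4, 2, 5, 3) free — too little type-B units for any of the remaining processes.
After a pretend grant, a maximal execution: W3, W2 — then nothing else fits. Walking it through:
  pool = (2, 1, 3, 1)
  run W3 (needs (1, 1, 1, 1), free (2, 1, 3, 1)); after release of (1, 1, 2, 1) the pool is (3, 2, 5, 2)
  run W2 (needs (0, 1, 5, 1), free (3, 2, 5, 2)); after release of (1, 0, 0, 1) the pool is (4, 2, 5, 3)
  W5 cannot run: need (1, 3, 3, 0) vs free (4, 2, 5, 3) (insufficient type-B units)
  W1 cannot run: need (0, 3, 4, 2) vs free (4, 2, 5, 3) (insufficient type-B units)
  W9 cannot run: need (4, 3, 4, 0) vs free (4, 2, 5, 3) (insufficient type-B units)
Had the request been granted, W5, W1 and W9 could never finish.


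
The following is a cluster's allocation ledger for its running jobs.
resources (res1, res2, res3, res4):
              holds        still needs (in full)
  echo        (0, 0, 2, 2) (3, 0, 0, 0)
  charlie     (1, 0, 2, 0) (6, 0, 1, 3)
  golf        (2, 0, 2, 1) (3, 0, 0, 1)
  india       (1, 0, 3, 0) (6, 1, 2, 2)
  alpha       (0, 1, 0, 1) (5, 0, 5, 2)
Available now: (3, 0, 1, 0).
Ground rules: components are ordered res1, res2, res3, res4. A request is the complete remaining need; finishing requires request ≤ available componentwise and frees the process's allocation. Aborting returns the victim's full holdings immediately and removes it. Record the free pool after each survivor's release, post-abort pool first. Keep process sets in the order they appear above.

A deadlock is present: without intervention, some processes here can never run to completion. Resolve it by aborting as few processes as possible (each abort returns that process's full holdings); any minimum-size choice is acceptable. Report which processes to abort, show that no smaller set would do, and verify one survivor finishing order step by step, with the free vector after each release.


Abort india.
Key observation: the deadlocked charlie becomes finishable only because india released (1, 0, 3, 0); it completes at step 4 below.
No smaller set exists: with zero aborts the deadlock remains.
One survivor order: echo, golf, alpha, charlie. Step-by-step check (post-abort pool first):
  pool = (4, 0, 4, 0)
  echo needs (3, 0, 0, 0) <= (4, 0, 4, 0) -> finishes; pool += (0, 0, 2, 2) = (4, 0, 6, 2)
  golf needs (3, 0, 0, 1) <= (4, 0, 6, 2) -> finishes; pool += (2, 0, 2, 1) = (6, 0, 8, 3)
  alpha needs (5, 0, 5, 2) <= (6, 0, 8, 3) -> finishes; pool += (0, 1, 0, 1) = (6, 1, 8, 4)
  charlie needs (6, 0, 1, 3) <= (6, 1, 8, 4) -> finishes; pool += (1, 0, 2, 0) = (7, 1, 10, 4)


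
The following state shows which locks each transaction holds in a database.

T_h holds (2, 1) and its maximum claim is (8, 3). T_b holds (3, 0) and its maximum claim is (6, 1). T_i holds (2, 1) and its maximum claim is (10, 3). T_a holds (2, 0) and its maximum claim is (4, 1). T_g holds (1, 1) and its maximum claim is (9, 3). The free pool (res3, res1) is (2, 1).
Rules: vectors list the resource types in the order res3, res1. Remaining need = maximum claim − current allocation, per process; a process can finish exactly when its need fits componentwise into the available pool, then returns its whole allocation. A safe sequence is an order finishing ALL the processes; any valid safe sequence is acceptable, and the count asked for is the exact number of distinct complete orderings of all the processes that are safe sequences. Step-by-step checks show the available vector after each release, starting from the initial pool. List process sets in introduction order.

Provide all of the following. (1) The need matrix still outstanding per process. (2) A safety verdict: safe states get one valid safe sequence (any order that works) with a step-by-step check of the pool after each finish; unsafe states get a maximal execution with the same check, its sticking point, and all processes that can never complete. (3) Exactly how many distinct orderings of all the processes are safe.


(1) Need matrix, components ordered res3, res1:
  T_h: (6, 2)
  T_b: (3, 1)
  T_i: (8, 2)
  T_a: (2, 1)
  T_g: (8, 2)
(2) UNSAFE — no complete ordering exists.
Key observation: no order helps: past T_a, T_b, the free pool tops out at (7, 1), below what each blocked process needs in res1.
A maximal execution: T_a, T_b — then nothing else fits. Walking it through:
  pool = (2, 1)
  run T_a (needs (2, 1), free (2, 1)); after release of (2, 0) the pool is (4, 1)
  run T_b (needs (3, 1), free (4, 1)); after release of (3, 0) the pool is (7, 1)
  blocked: T_h wants (6, 2), pool (7, 1) — not enough res1
  blocked: T_i wants (8, 2), pool (7, 1) — not enough res3 and res1
  blocked: T_g wants (8, 2), pool (7, 1) — not enough res3 and res1
Permanently blocked: T_h, T_i and T_g.
(3) Exactly 0 of the possible complete orderings are safe sequences.


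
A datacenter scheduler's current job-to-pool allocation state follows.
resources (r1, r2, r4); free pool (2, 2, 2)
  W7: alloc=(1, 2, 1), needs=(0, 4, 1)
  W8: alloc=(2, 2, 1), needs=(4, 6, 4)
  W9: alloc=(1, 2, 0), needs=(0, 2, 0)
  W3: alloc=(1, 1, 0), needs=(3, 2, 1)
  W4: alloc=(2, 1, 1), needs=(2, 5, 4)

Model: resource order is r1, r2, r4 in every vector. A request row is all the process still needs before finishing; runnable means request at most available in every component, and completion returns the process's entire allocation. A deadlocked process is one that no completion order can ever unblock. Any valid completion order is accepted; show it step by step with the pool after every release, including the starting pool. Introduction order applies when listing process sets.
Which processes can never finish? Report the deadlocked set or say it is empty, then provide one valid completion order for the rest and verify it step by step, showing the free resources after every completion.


Deadlocked: W8 and W4.
Key observation: no order helps: past W9, W7, W3, the free pool tops out at (5, 7, 3), below what each blocked process needs in r4.
The rest can finish in the order W9, W7, W3. Step-by-step check:
  pool = (2, 2, 2)
  W9 needs (0, 2, 0) <= (2, 2, 2) -> finishes; pool += (1, 2, 0) = (3, 4, 2)
  W7 needs (0, 4, 1) <= (3, 4, 2) -> finishes; pool += (1, 2, 1) = (4, 6, 3)
  W3 needs (3, 2, 1) <= (4, 6, 3) -> finishes; pool += (1, 1, 0) = (5, 7, 3)
The blocked processes can never fit:
  W8 still needs (4, 6, 4) but only (5, 7, 3) is free — short on r4
  W4 still needs (2, 5, 4) but only (5, 7, 3) is free — short on r4


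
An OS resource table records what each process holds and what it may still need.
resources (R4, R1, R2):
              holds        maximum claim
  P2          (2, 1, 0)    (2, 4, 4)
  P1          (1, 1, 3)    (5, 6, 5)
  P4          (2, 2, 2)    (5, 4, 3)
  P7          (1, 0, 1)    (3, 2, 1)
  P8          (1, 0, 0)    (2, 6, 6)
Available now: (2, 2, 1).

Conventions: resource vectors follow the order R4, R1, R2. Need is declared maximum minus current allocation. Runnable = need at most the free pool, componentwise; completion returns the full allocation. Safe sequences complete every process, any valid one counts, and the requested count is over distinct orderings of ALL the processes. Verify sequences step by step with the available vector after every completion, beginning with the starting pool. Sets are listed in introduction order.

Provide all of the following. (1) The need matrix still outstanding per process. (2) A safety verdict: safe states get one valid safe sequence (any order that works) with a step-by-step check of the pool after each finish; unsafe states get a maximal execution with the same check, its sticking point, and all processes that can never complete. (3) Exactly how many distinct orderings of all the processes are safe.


(1) Remaining need (order R4, R1, R2):
  P2: (0, 3, 4)
  P1: (4, 5, 2)
  P4: (3, 2, 1)
  P7: (2, 2, 0)
  P8: (1, 6, 6)
(2) SAFE — a valid safe sequence is P7, P4, P2, P1, P8.
Key observation: at P7 the run first touches a limit — (2, 2, 0) against (2, 2, 1), exact on a resource it actually requests.
Walking it through:
  pool = (2, 2, 1)
  run P7 (needs (2, 2, 0), free (2, 2, 1)); after release of (1, 0, 1) the pool is (3, 2, 2)
  run P4 (needs (3, 2, 1), free (3, 2, 2)); after release of (2, 2, 2) the pool is (5, 4, 4)
  run P2 (needs (0, 3, 4), free (5, 4, 4)); after release of (2, 1, 0) the pool is (7, 5, 4)
  run P1 (needs (4, 5, 2), free (7, 5, 4)); after release of (1, 1, 3) the pool is (8, 6, 7)
  run P8 (needs (1, 6, 6), free (8, 6, 7)); after release of (1, 0, 0) the pool is (9, 6, 7)
(3) Precisely 1 of the possible complete orderings is a safe sequence.


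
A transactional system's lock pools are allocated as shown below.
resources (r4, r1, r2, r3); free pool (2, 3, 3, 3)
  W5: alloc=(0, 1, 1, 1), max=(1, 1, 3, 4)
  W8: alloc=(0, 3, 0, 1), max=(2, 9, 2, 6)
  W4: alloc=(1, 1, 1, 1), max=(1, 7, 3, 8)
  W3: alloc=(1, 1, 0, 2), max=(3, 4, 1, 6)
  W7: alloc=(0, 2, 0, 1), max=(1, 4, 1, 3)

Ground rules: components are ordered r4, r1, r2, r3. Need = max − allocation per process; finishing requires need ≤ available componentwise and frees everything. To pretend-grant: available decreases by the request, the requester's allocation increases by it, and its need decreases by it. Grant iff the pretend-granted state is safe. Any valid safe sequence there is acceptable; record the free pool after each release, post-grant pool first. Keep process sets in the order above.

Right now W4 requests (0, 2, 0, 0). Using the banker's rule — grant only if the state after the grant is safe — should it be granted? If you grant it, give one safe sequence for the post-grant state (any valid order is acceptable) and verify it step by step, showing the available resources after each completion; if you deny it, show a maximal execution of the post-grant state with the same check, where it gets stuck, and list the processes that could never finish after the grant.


GRANT — the state after the grant stays safe, e.g. via W5, W7, W3, W4, W8.
Key observation: with (2, 1, 3, 3) left after the transfer, W5 can run at once — the state stays safe.
Verifying the post-grant state step by step:
  pool = (2, 1, 3, 3)
  run W5 (needs (1, 0, 2, 3), free (2, 1, 3, 3)); after release of (0, 1, 1, 1) the pool is (2, 2, 4, 4)
  run W7 (needs (1, 2, 1, 2), free (2, 2, 4, 4)); after release of (0, 2, 0, 1) the pool is (2, 4, 4, 5)
  run W3 (needs (2, 3, 1, 4), free (2, 4, 4, 5)); after release of (1, 1, 0, 2) the pool is (3, 5, 4, 7)
  run W4 (needs (0, 4, 2, 7), free (3, 5, 4, 7)); after release of (1, 3, 1, 1) the pool is (4, 8, 5, 8)
  run W8 (needs (2, 6, 2, 5), free (4, 8, 5, 8)); after release of (0, 3, 0, 1) the pool is (4, 11, 5, 9)


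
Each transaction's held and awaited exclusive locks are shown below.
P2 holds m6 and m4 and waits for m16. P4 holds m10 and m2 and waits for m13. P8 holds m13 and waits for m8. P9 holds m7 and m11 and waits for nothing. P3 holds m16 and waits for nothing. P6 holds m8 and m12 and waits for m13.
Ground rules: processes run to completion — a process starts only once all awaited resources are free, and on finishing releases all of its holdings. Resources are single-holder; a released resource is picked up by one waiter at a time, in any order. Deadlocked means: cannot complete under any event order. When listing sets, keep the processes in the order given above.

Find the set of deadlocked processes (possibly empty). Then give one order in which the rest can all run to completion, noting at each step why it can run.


Deadlocked set: P4, P8 and P6.
Key observation: the wait chain closes on itself along P8 -> P6 -> P8; P4 waits into the deadlock from upstream.
One completion order for the rest: P3, P2, P9.
Walking it through:
  P3 waits on nothing -> runs at once and releases m16
  P2 waits on m16 — all released -> runs and releases m6 and m4
  P9 waits on nothing -> runs at once and releases m7 and m11


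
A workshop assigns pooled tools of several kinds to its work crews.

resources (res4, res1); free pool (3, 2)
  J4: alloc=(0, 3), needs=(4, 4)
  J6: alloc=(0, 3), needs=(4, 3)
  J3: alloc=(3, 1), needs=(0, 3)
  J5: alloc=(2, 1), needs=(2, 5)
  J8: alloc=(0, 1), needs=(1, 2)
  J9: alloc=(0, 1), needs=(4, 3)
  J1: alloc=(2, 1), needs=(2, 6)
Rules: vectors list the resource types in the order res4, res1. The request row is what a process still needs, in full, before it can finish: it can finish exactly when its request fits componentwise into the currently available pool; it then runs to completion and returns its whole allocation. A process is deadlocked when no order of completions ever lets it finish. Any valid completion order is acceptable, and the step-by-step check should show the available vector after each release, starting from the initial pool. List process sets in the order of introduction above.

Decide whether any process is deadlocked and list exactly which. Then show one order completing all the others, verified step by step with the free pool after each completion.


No process is deadlocked.
Key observation: there is always a runnable process — J8 first — so the state unwinds completely.
A valid finishing order for the others: J8, J3, J4, J6, J5, J1, J9. Step-by-step check:
  pool = (3, 2)
  J8: need (1, 2) fits (3, 2); releases (0, 1), pool now (3, 3)
  J3: need (0, 3) fits (3, 3); releases (3, 1), pool now (6, 4)
  J4: need (4, 4) fits (6, 4); releases (0, 3), pool now (6, 7)
  J6: need (4, 3) fits (6, 7); releases (0, 3), pool now (6, 10)
  J5: need (2, 5) fits (6, 10); releases (2, 1), pool now (8, 11)
  J1: need (2, 6) fits (8, 11); releases (2, 1), pool now (10, 12)
  J9: need (4, 3) fits (10, 12); releases (0, 1), pool now (10, 13)


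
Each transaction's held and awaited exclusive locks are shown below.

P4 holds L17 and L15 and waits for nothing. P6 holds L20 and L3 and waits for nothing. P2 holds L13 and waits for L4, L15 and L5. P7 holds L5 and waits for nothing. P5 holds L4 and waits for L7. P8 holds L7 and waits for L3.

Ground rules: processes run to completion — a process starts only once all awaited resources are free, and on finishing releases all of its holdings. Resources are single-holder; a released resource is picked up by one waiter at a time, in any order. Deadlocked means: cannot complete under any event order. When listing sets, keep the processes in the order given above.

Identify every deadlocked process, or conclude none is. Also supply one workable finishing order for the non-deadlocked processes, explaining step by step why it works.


Nothing here is deadlocked.
Key observation: there is no circular wait here — follow any chain and it reaches a process that is free to run now.
One completion order for the rest: P6, P8, P7, P4, P5, P2.
Walking it through:
  P6 waits on nothing -> runs at once and releases L20 and L3
  run P8 (all its waits — L3 — are resolved); releases L7
  P7 waits on nothing -> runs at once and releases L5
  P4 waits on nothing -> runs at once and releases L17 and L15
  run P5 (all its waits — L7 — are resolved); releases L4
  run P2 (all its waits — L4, L15 and L5 — are resolved); releases L13


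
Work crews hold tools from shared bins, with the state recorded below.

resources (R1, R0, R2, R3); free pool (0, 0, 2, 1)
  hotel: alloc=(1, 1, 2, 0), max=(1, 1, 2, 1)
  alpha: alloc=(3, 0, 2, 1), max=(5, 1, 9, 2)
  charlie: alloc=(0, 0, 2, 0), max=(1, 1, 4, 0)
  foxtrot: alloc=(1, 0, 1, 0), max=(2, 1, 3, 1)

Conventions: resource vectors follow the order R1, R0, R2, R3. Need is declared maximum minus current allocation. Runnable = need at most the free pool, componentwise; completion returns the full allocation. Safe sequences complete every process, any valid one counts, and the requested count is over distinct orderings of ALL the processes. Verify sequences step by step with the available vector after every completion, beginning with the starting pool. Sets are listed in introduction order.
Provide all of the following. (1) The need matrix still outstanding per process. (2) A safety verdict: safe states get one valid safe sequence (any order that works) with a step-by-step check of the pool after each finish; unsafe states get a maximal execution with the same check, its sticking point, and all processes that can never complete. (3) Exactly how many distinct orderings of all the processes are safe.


(1) Need matrix, components ordered R1, R0, R2, R3:
  hotel: (0, 0, 0, 1)
  alpha: (2, 1, 7, 1)
  charlie: (1, 1, 2, 0)
  foxtrot: (1, 1, 2, 1)
(2) SAFE. One safe sequence: hotel, charlie, foxtrot, alpha.
Key observation: reading the order forward, hotel is the first process whose need (0, 0, 0, 1) meets the free pool (0, 0, 2, 1) exactly on a resource it requests.
Verifying each step:
  pool = (0, 0, 2, 1)
  hotel needs (0, 0, 0, 1) <= (0, 0, 2, 1) -> finishes; pool += (1, 1, 2, 0) = (1, 1, 4, 1)
  charlie needs (1, 1, 2, 0) <= (1, 1, 4, 1) -> finishes; pool += (0, 0, 2, 0) = (1, 1, 6, 1)
  foxtrot needs (1, 1, 2, 1) <= (1, 1, 6, 1) -> finishes; pool += (1, 0, 1, 0) = (2, 1, 7, 1)
  alpha needs (2, 1, 7, 1) <= (2, 1, 7, 1) -> finishes; pool += (3, 0, 2, 1) = (5, 1, 9, 2)
(3) The exact count: 2 of the possible complete orderings are safe sequences.


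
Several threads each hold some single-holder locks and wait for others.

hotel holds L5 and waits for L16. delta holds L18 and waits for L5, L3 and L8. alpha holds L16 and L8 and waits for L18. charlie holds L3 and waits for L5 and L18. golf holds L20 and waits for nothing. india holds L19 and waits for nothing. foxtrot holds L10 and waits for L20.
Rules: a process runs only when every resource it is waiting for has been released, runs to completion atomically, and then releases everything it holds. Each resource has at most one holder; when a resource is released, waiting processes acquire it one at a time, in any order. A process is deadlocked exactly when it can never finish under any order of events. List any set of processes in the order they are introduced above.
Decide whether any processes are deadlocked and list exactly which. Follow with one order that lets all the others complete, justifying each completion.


Deadlocked: hotel, delta, alpha and charlie.
Key observation: along hotel -> alpha -> delta -> hotel, each member waits on what the next one holds — a deadlock; charlie is caught in further circular waits.
A valid finishing order for the others: golf, india, foxtrot.
Check, step by step:
  golf waits on nothing -> runs at once and releases L20
  india waits on nothing -> runs at once and releases L19
  foxtrot: everything it awaited (L20) is free; runs, freeing L10


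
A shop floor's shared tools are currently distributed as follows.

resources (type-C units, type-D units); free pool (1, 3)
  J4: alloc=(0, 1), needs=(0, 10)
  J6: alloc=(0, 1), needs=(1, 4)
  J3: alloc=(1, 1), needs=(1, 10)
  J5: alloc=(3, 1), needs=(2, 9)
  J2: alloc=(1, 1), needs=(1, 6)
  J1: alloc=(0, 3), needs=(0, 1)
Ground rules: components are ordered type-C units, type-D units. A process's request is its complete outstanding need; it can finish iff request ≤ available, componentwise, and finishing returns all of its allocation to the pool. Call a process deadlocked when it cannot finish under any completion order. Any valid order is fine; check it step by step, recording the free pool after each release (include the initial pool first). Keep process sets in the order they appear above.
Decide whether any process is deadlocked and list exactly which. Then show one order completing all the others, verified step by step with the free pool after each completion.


Deadlocked set: J4, J3 and J5.
Key observation: after J1, J2, J6 complete, (2, 8) is the best the pool ever gets, yet each leftover process wants more type-D units.
The rest can finish in the order J1, J2, J6. Step-by-step check:
  pool = (1, 3)
  run J1 (needs (0, 1), free (1, 3)); after release of (0, 3) the pool is (1, 6)
  run J2 (needs (1, 6), free (1, 6)); after release of (1, 1) the pool is (2, 7)
  run J6 (needs (1, 4), free (2, 7)); after release of (0, 1) the pool is (2, 8)
The blocked processes can never fit:
  blocked: J4 wants (0, 10), pool (2, 8) — not enough type-D units
  blocked: J3 wants (1, 10), pool (2, 8) — not enough type-D units
  blocked: J5 wants (2, 9), pool (2, 8) — not enough type-D units
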